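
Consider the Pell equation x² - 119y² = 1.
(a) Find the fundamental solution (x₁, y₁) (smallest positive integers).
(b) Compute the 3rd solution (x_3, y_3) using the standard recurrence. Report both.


Step 1: Find the fundamental solution (x₁, y₁) of x² - 119y² = 1.
  Expand √119 as a continued fraction. a₀ = ⌊√119⌋ = 10; iterate m_{k+1} = d_k·a_k − m_k, d_{k+1} = (119 − m_{k+1}²)/d_k, a_{k+1} = ⌊(a₀ + m_{k+1})/d_{k+1}⌋ (starting m₀ = 0, d₀ = 1), with convergents p_k = a_k·p_{k-1} + p_{k-2}, q_k = a_k·q_{k-1} + q_{k-2} (p₋₁ = 1, q₋₁ = 0):
  k = 0: a₀ = 10; p₀/q₀ = 10/1; p₀² − 119·q₀² = 100 − 119 = -19.
  k = 1: m = 10, d = 19, a = ⌊(10 + 10)/19⌋ = 1; p/q = (1·10 + 1)/(1·1 + 0) = 11/1; p² − 119·q² = 121 − 119 = 2.
  k = 2: m = 9, d = 2, a = ⌊(10 + 9)/2⌋ = 9; p/q = (9·11 + 10)/(9·1 + 1) = 109/10; p² − 119·q² = 11881 − 11900 = -19.
  k = 3: m = 9, d = 19, a = ⌊(10 + 9)/19⌋ = 1; p/q = (1·109 + 11)/(1·10 + 1) = 120/11; p² − 119·q² = 14400 − 14399 = 1.
  The first convergent with p² − 119·q² = 1 gives the fundamental solution (x₁, y₁) = (120, 11).
Step 2: Apply the recurrence (x_{n+1}, y_{n+1}) = (x₁x_n + 119y₁y_n, x₁y_n + y₁x_n) repeatedly.
  From (x_1, y_1) = (120, 11): x_2 = 120·120 + 119·11·11 = 28799; y_2 = 120·11 + 11·120 = 2640.
  From (x_2, y_2) = (28799, 2640): x_3 = 120·28799 + 119·11·2640 = 6911640; y_3 = 120·2640 + 11·28799 = 633589.
Step 3: Verify x_3² - 119·y_3² = 47770767489600 - 47770767489599 = 1 (should be 1). ✓

(x_1, y_1) = (120, 11); (x_3, y_3) = (6911640, 633589).


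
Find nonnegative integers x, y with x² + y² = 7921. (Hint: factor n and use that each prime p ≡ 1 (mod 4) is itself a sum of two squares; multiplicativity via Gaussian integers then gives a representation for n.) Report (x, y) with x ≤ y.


Step 1: Factor n = 7921 = 89^2.
Step 2: Check the mod-4 condition on each prime factor: 89 ≡ 1 (mod 4), exponent 2.
All primes ≡ 3 (mod 4) appear to even exponent (or don't appear), so by the two-squares theorem n IS expressible as a sum of two squares.
Step 3: Build a representation. Here n = 89 · 89 is a product of primes ≡ 1 (mod 4). Each prime p ≡ 1 (mod 4) is itself a sum of two squares; find a² by testing p − a² for a perfect square:
  89: 89 − 1² = 88, 89 − 2² = 85, 89 − 3² = 80, 89 − 4² = 73, 89 − 5² = 64 = 8² ⇒ 89 = 5² + 8².
  Combine using the Brahmagupta–Fibonacci identity (a² + b²)(c² + d²) = (ac − bd)² + (ad + bc)² = (ac + bd)² + (ad − bc)²:
  89 · 89 = 7921: from (5² + 8²)(5² + 8²), take (5·5 − 8·8, 5·8 + 8·5) = (25 − 64, 40 + 40) = (-39, 80); dropping signs (only squares matter) gives (39, 80); check 39² + 80² = 1521 + 6400 = 7921 ✓.
Step 4: Order so x ≤ y and verify: 39² + 80² = 1521 + 6400 = 7921 = n. ✓

n = 7921 = 39² + 80² (one valid representation with x ≤ y).


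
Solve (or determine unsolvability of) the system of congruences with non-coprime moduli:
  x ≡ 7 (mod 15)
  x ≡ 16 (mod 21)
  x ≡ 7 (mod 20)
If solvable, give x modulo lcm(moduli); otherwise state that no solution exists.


Moduli 15, 21, 20 are not pairwise coprime, so CRT works modulo lcm(m_i) when all pairwise compatibility conditions hold.
Pairwise compatibility: gcd(m_i, m_j) must divide a_i - a_j for every pair.
Merge one congruence at a time:
  Start: x ≡ 7 (mod 15).
  Combine with x ≡ 16 (mod 21): gcd(15, 21) = 3; 16 - 7 = 9, which IS divisible by 3, so compatible.
    Write x = 7 + 15·t and substitute into x ≡ 16 (mod 21): 15·t ≡ 16 − 7 = 9 (mod 21).
    Divide the congruence (and modulus) by g = 3: 5·t ≡ 3 (mod 7).
    The inverse of 5 mod 7 is 3 (since 5·3 = 15 = 2·7 + 1), so t ≡ 3·3 = 9 ≡ 2 (mod 7).
    Then x = 7 + 15·2 = 37, valid modulo lcm(15, 21) = 105: x ≡ 37 (mod 105).
  Combine with x ≡ 7 (mod 20): gcd(105, 20) = 5; 7 - 37 = -30, which IS divisible by 5, so compatible.
    Write x = 37 + 105·t and substitute into x ≡ 7 (mod 20): 105·t ≡ 7 − 37 = -30 (mod 20).
    Divide the congruence (and modulus) by g = 5: 21·t ≡ -6 (mod 4).
    Reduce coefficients mod 4: 1·t ≡ 2 (mod 4).
    So t ≡ 2 (mod 4).
    Then x = 37 + 105·2 = 247, valid modulo lcm(105, 20) = 420: x ≡ 247 (mod 420).
Verify: 247 mod 15 = 7, 247 mod 21 = 16, 247 mod 20 = 7.

x ≡ 247 (mod 420).


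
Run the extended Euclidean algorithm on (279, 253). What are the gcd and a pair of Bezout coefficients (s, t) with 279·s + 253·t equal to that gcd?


Euclidean algorithm on (279, 253) — divide until remainder is 0:
  279 = 1 · 253 + 26
  253 = 9 · 26 + 19
  26 = 1 · 19 + 7
  19 = 2 · 7 + 5
  7 = 1 · 5 + 2
  5 = 2 · 2 + 1
  2 = 2 · 1 + 0
gcd(279, 253) = 1.
Track Bezout coefficients alongside the remainders: start with r₀ = 279 = a·1 + b·0 (s = 1, t = 0) and r₁ = 253 = a·0 + b·1 (s = 0, t = 1); each new remainder r_{k+1} = r_{k-1} − q_k·r_k inherits s_{k+1} = s_{k-1} − q_k·s_k, t_{k+1} = t_{k-1} − q_k·t_k, so r_k = a·s_k + b·t_k at every step:
  q = 1: r = 26, s = 1 − 1·0 = 1, t = 0 − 1·1 = -1  (check: 279·1 + 253·(-1) = 26)
  q = 9: r = 19, s = 0 − 9·1 = -9, t = 1 − 9·(-1) = 10  (check: 279·(-9) + 253·10 = 19)
  q = 1: r = 7, s = 1 − 1·(-9) = 10, t = -1 − 1·10 = -11  (check: 279·10 + 253·(-11) = 7)
  q = 2: r = 5, s = -9 − 2·10 = -29, t = 10 − 2·(-11) = 32  (check: 279·(-29) + 253·32 = 5)
  q = 1: r = 2, s = 10 − 1·(-29) = 39, t = -11 − 1·32 = -43  (check: 279·39 + 253·(-43) = 2)
  q = 2: r = 1, s = -29 − 2·39 = -107, t = 32 − 2·(-43) = 118  (check: 279·(-107) + 253·118 = 1)
The row with r = 1 (the gcd) gives the Bezout coefficients s = -107, t = 118.
Result: 279 · (-107) + 253 · (118) = 1.

gcd(279, 253) = 1; s = -107, t = 118 (check: 279·(-107) + 253·118 = 1).


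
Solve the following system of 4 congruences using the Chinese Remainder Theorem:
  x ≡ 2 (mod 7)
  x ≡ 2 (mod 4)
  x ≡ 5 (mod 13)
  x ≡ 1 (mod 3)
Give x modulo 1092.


Product of moduli M = 7 · 4 · 13 · 3 = 1092.
Merge one congruence at a time:
  Start: x ≡ 2 (mod 7).
  Combine with x ≡ 2 (mod 4); new modulus lcm = 28.
    Write x = 2 + 7·t and substitute into x ≡ 2 (mod 4): 7·t ≡ 2 − 2 = 0 (mod 4).
    Reduce coefficients mod 4: 3·t ≡ 0 (mod 4).
    The inverse of 3 mod 4 is 3 (since 3·3 = 9 = 2·4 + 1), so t ≡ 3·0 = 0 ≡ 0 (mod 4).
    Then x = 2 + 7·0 = 2, valid modulo lcm(7, 4) = 28: x ≡ 2 (mod 28).
  Combine with x ≡ 5 (mod 13); new modulus lcm = 364.
    Write x = 2 + 28·t and substitute into x ≡ 5 (mod 13): 28·t ≡ 5 − 2 = 3 (mod 13).
    Reduce coefficients mod 13: 2·t ≡ 3 (mod 13).
    The inverse of 2 mod 13 is 7 (since 2·7 = 14 = 1·13 + 1), so t ≡ 7·3 = 21 ≡ 8 (mod 13).
    Then x = 2 + 28·8 = 226, valid modulo lcm(28, 13) = 364: x ≡ 226 (mod 364).
  Combine with x ≡ 1 (mod 3); new modulus lcm = 1092.
    Write x = 226 + 364·t and substitute into x ≡ 1 (mod 3): 364·t ≡ 1 − 226 = -225 (mod 3).
    Reduce coefficients mod 3: 1·t ≡ 0 (mod 3).
    So t ≡ 0 (mod 3).
    Then x = 226 + 364·0 = 226, valid modulo lcm(364, 3) = 1092: x ≡ 226 (mod 1092).
Verify against each original: 226 mod 7 = 2, 226 mod 4 = 2, 226 mod 13 = 5, 226 mod 3 = 1.

x ≡ 226 (mod 1092).


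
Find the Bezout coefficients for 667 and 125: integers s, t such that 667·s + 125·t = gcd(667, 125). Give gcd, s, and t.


Euclidean algorithm on (667, 125) — divide until remainder is 0:
  667 = 5 · 125 + 42
  125 = 2 · 42 + 41
  42 = 1 · 41 + 1
  41 = 41 · 1 + 0
gcd(667, 125) = 1.
Track Bezout coefficients alongside the remainders: start with r₀ = 667 = a·1 + b·0 (s = 1, t = 0) and r₁ = 125 = a·0 + b·1 (s = 0, t = 1); each new remainder r_{k+1} = r_{k-1} − q_k·r_k inherits s_{k+1} = s_{k-1} − q_k·s_k, t_{k+1} = t_{k-1} − q_k·t_k, so r_k = a·s_k + b·t_k at every step:
  q = 5: r = 42, s = 1 − 5·0 = 1, t = 0 − 5·1 = -5  (check: 667·1 + 125·(-5) = 42)
  q = 2: r = 41, s = 0 − 2·1 = -2, t = 1 − 2·(-5) = 11  (check: 667·(-2) + 125·11 = 41)
  q = 1: r = 1, s = 1 − 1·(-2) = 3, t = -5 − 1·11 = -16  (check: 667·3 + 125·(-16) = 1)
The row with r = 1 (the gcd) gives the Bezout coefficients s = 3, t = -16.
Result: 667 · (3) + 125 · (-16) = 1.

gcd(667, 125) = 1; s = 3, t = -16 (check: 667·3 + 125·(-16) = 1).


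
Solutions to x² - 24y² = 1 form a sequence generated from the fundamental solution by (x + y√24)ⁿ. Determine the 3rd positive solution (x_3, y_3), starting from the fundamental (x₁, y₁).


Step 1: Find the fundamental solution (x₁, y₁) of x² - 24y² = 1.
  Expand √24 as a continued fraction. a₀ = ⌊√24⌋ = 4; iterate m_{k+1} = d_k·a_k − m_k, d_{k+1} = (24 − m_{k+1}²)/d_k, a_{k+1} = ⌊(a₀ + m_{k+1})/d_{k+1}⌋ (starting m₀ = 0, d₀ = 1), with convergents p_k = a_k·p_{k-1} + p_{k-2}, q_k = a_k·q_{k-1} + q_{k-2} (p₋₁ = 1, q₋₁ = 0):
  k = 0: a₀ = 4; p₀/q₀ = 4/1; p₀² − 24·q₀² = 16 − 24 = -8.
  k = 1: m = 4, d = 8, a = ⌊(4 + 4)/8⌋ = 1; p/q = (1·4 + 1)/(1·1 + 0) = 5/1; p² − 24·q² = 25 − 24 = 1.
  The first convergent with p² − 24·q² = 1 gives the fundamental solution (x₁, y₁) = (5, 1).
Step 2: Apply the recurrence (x_{n+1}, y_{n+1}) = (x₁x_n + 24y₁y_n, x₁y_n + y₁x_n) repeatedly.
  From (x_1, y_1) = (5, 1): x_2 = 5·5 + 24·1·1 = 49; y_2 = 5·1 + 1·5 = 10.
  From (x_2, y_2) = (49, 10): x_3 = 5·49 + 24·1·10 = 485; y_3 = 5·10 + 1·49 = 99.
Step 3: Verify x_3² - 24·y_3² = 235225 - 235224 = 1 (should be 1). ✓

(x_1, y_1) = (5, 1); (x_3, y_3) = (485, 99).


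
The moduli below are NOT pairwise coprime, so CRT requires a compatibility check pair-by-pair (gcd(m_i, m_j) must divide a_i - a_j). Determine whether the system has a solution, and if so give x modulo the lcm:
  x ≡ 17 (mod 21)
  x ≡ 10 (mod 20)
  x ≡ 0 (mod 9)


Moduli 21, 20, 9 are not pairwise coprime, so CRT works modulo lcm(m_i) when all pairwise compatibility conditions hold.
Pairwise compatibility: gcd(m_i, m_j) must divide a_i - a_j for every pair.
Merge one congruence at a time:
  Start: x ≡ 17 (mod 21).
  Combine with x ≡ 10 (mod 20): gcd(21, 20) = 1; 10 - 17 = -7, which IS divisible by 1, so compatible.
    Write x = 17 + 21·t and substitute into x ≡ 10 (mod 20): 21·t ≡ 10 − 17 = -7 (mod 20).
    Reduce coefficients mod 20: 1·t ≡ 13 (mod 20).
    So t ≡ 13 (mod 20).
    Then x = 17 + 21·13 = 290, valid modulo lcm(21, 20) = 420: x ≡ 290 (mod 420).
  Combine with x ≡ 0 (mod 9): gcd(420, 9) = 3, and 0 - 290 = -290 is NOT divisible by 3.
    ⇒ system is inconsistent (no integer solution).

No solution (the system is inconsistent).


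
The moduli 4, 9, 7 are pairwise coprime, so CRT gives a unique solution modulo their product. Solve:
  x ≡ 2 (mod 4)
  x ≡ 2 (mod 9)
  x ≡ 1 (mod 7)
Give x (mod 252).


Moduli 4, 9, 7 are pairwise coprime; by CRT there is a unique solution modulo M = 4 · 9 · 7 = 252.
Solve pairwise, accumulating the modulus:
  Start with x ≡ 2 (mod 4).
  Combine with x ≡ 2 (mod 9): since gcd(4, 9) = 1, we get a unique residue mod 36.
    Write x = 2 + 4·t and substitute into x ≡ 2 (mod 9): 4·t ≡ 2 − 2 = 0 (mod 9).
    The inverse of 4 mod 9 is 7 (since 4·7 = 28 = 3·9 + 1), so t ≡ 7·0 = 0 ≡ 0 (mod 9).
    Then x = 2 + 4·0 = 2, valid modulo lcm(4, 9) = 36: x ≡ 2 (mod 36).
  Combine with x ≡ 1 (mod 7): since gcd(36, 7) = 1, we get a unique residue mod 252.
    Write x = 2 + 36·t and substitute into x ≡ 1 (mod 7): 36·t ≡ 1 − 2 = -1 (mod 7).
    Reduce coefficients mod 7: 1·t ≡ 6 (mod 7).
    So t ≡ 6 (mod 7).
    Then x = 2 + 36·6 = 218, valid modulo lcm(36, 7) = 252: x ≡ 218 (mod 252).
Verify: 218 mod 4 = 2 ✓, 218 mod 9 = 2 ✓, 218 mod 7 = 1 ✓.

x ≡ 218 (mod 252).


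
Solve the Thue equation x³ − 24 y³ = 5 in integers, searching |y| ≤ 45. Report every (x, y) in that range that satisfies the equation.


The equation is x³ - 24y³ = 5. For fixed y, x³ = 24·y³ + 5, so a solution requires the RHS to be a perfect cube.
Strategy: iterate y from -45 to 45, compute RHS = 24·y³ + 5, and check whether it is a (positive or negative) perfect cube.
Check small values of y:
  y = 0: RHS = 5 is not a perfect cube.
  y = 1: RHS = 29 is not a perfect cube.
  y = -1: RHS = -19 is not a perfect cube.
  y = 2: RHS = 197 is not a perfect cube.
  y = -2: RHS = -187 is not a perfect cube.
  y = 3: RHS = 653 is not a perfect cube.
  y = -3: RHS = -643 is not a perfect cube.
Continuing the search up to |y| = 45 finds no solutions either.
No (x, y) in the scanned range satisfies the equation.

No integer solutions with |y| ≤ 45.


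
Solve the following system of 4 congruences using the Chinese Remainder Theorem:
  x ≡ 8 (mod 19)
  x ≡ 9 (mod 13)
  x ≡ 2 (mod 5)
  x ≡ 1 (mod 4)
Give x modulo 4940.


Product of moduli M = 19 · 13 · 5 · 4 = 4940.
Merge one congruence at a time:
  Start: x ≡ 8 (mod 19).
  Combine with x ≡ 9 (mod 13); new modulus lcm = 247.
    Write x = 8 + 19·t and substitute into x ≡ 9 (mod 13): 19·t ≡ 9 − 8 = 1 (mod 13).
    Reduce coefficients mod 13: 6·t ≡ 1 (mod 13).
    The inverse of 6 mod 13 is 11 (since 6·11 = 66 = 5·13 + 1), so t ≡ 11·1 = 11 ≡ 11 (mod 13).
    Then x = 8 + 19·11 = 217, valid modulo lcm(19, 13) = 247: x ≡ 217 (mod 247).
  Combine with x ≡ 2 (mod 5); new modulus lcm = 1235.
    Write x = 217 + 247·t and substitute into x ≡ 2 (mod 5): 247·t ≡ 2 − 217 = -215 (mod 5).
    Reduce coefficients mod 5: 2·t ≡ 0 (mod 5).
    The inverse of 2 mod 5 is 3 (since 2·3 = 6 = 1·5 + 1), so t ≡ 3·0 = 0 ≡ 0 (mod 5).
    Then x = 217 + 247·0 = 217, valid modulo lcm(247, 5) = 1235: x ≡ 217 (mod 1235).
  Combine with x ≡ 1 (mod 4); new modulus lcm = 4940.
    Write x = 217 + 1235·t and substitute into x ≡ 1 (mod 4): 1235·t ≡ 1 − 217 = -216 (mod 4).
    Reduce coefficients mod 4: 3·t ≡ 0 (mod 4).
    The inverse of 3 mod 4 is 3 (since 3·3 = 9 = 2·4 + 1), so t ≡ 3·0 = 0 ≡ 0 (mod 4).
    Then x = 217 + 1235·0 = 217, valid modulo lcm(1235, 4) = 4940: x ≡ 217 (mod 4940).
Verify against each original: 217 mod 19 = 8, 217 mod 13 = 9, 217 mod 5 = 2, 217 mod 4 = 1.

x ≡ 217 (mod 4940).


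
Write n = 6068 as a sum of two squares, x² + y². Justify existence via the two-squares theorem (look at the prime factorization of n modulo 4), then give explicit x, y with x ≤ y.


Step 1: Factor n = 6068 = 2^2 · 37 · 41.
Step 2: Check the mod-4 condition on each prime factor: 2 = 2 (special); 37 ≡ 1 (mod 4), exponent 1; 41 ≡ 1 (mod 4), exponent 1.
All primes ≡ 3 (mod 4) appear to even exponent (or don't appear), so by the two-squares theorem n IS expressible as a sum of two squares.
Step 3: Build a representation. Group n = k² · m with k = 2 and m = 37 · 41 = 1517 (a product of primes ≡ 1 (mod 4)); a representation of m scales to one of n via (k·x)² + (k·y)² = k²(x² + y²). Each prime p ≡ 1 (mod 4) is itself a sum of two squares; find a² by testing p − a² for a perfect square:
  37: 37 − 1² = 36 = 6² ⇒ 37 = 1² + 6².
  41: 41 − 1² = 40, 41 − 2² = 37, 41 − 3² = 32, 41 − 4² = 25 = 5² ⇒ 41 = 4² + 5².
  Combine using the Brahmagupta–Fibonacci identity (a² + b²)(c² + d²) = (ac − bd)² + (ad + bc)² = (ac + bd)² + (ad − bc)²:
  37 · 41 = 1517: from (1² + 6²)(4² + 5²), take (1·4 − 6·5, 1·5 + 6·4) = (4 − 30, 5 + 24) = (-26, 29); dropping signs (only squares matter) gives (26, 29); check 26² + 29² = 676 + 841 = 1517 ✓.
  Scale by k = 2: (2·26, 2·29) = (52, 58).
Step 4: Order so x ≤ y and verify: 52² + 58² = 2704 + 3364 = 6068 = n. ✓

n = 6068 = 52² + 58² (one valid representation with x ≤ y).


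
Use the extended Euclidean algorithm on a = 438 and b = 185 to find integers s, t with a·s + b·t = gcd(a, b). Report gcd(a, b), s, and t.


Euclidean algorithm on (438, 185) — divide until remainder is 0:
  438 = 2 · 185 + 68
  185 = 2 · 68 + 49
  68 = 1 · 49 + 19
  49 = 2 · 19 + 11
  19 = 1 · 11 + 8
  11 = 1 · 8 + 3
  8 = 2 · 3 + 2
  3 = 1 · 2 + 1
  2 = 2 · 1 + 0
gcd(438, 185) = 1.
Track Bezout coefficients alongside the remainders: start with r₀ = 438 = a·1 + b·0 (s = 1, t = 0) and r₁ = 185 = a·0 + b·1 (s = 0, t = 1); each new remainder r_{k+1} = r_{k-1} − q_k·r_k inherits s_{k+1} = s_{k-1} − q_k·s_k, t_{k+1} = t_{k-1} − q_k·t_k, so r_k = a·s_k + b·t_k at every step:
  q = 2: r = 68, s = 1 − 2·0 = 1, t = 0 − 2·1 = -2  (check: 438·1 + 185·(-2) = 68)
  q = 2: r = 49, s = 0 − 2·1 = -2, t = 1 − 2·(-2) = 5  (check: 438·(-2) + 185·5 = 49)
  q = 1: r = 19, s = 1 − 1·(-2) = 3, t = -2 − 1·5 = -7  (check: 438·3 + 185·(-7) = 19)
  q = 2: r = 11, s = -2 − 2·3 = -8, t = 5 − 2·(-7) = 19  (check: 438·(-8) + 185·19 = 11)
  q = 1: r = 8, s = 3 − 1·(-8) = 11, t = -7 − 1·19 = -26  (check: 438·11 + 185·(-26) = 8)
  q = 1: r = 3, s = -8 − 1·11 = -19, t = 19 − 1·(-26) = 45  (check: 438·(-19) + 185·45 = 3)
  q = 2: r = 2, s = 11 − 2·(-19) = 49, t = -26 − 2·45 = -116  (check: 438·49 + 185·(-116) = 2)
  q = 1: r = 1, s = -19 − 1·49 = -68, t = 45 − 1·(-116) = 161  (check: 438·(-68) + 185·161 = 1)
The row with r = 1 (the gcd) gives the Bezout coefficients s = -68, t = 161.
Result: 438 · (-68) + 185 · (161) = 1.

gcd(438, 185) = 1; s = -68, t = 161 (check: 438·(-68) + 185·161 = 1).


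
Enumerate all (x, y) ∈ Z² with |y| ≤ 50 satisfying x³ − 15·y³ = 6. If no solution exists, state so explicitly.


The equation is x³ - 15y³ = 6. For fixed y, x³ = 15·y³ + 6, so a solution requires the RHS to be a perfect cube.
Strategy: iterate y from -50 to 50, compute RHS = 15·y³ + 6, and check whether it is a (positive or negative) perfect cube.
Check small values of y:
  y = 0: RHS = 6 is not a perfect cube.
  y = 1: RHS = 21 is not a perfect cube.
  y = -1: RHS = -9 is not a perfect cube.
  y = 2: RHS = 126 is not a perfect cube.
  y = -2: RHS = -114 is not a perfect cube.
  y = 3: RHS = 411 is not a perfect cube.
  y = -3: RHS = -399 is not a perfect cube.
Continuing the search up to |y| = 50 finds no solutions either.
No (x, y) in the scanned range satisfies the equation.

No integer solutions with |y| ≤ 50.


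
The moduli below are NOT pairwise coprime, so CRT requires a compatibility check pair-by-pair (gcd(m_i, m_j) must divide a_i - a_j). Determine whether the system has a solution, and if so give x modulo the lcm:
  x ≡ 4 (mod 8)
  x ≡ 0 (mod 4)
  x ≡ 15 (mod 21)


Moduli 8, 4, 21 are not pairwise coprime, so CRT works modulo lcm(m_i) when all pairwise compatibility conditions hold.
Pairwise compatibility: gcd(m_i, m_j) must divide a_i - a_j for every pair.
Merge one congruence at a time:
  Start: x ≡ 4 (mod 8).
  Combine with x ≡ 0 (mod 4): gcd(8, 4) = 4; 0 - 4 = -4, which IS divisible by 4, so compatible.
    Write x = 4 + 8·t and substitute into x ≡ 0 (mod 4): 8·t ≡ 0 − 4 = -4 (mod 4).
    Divide the congruence (and modulus) by g = 4: 2·t ≡ -1 (mod 1).
    Modulo 1 every t works; take t = 0.
    Then x = 4 + 8·0 = 4, valid modulo lcm(8, 4) = 8: x ≡ 4 (mod 8).
  Combine with x ≡ 15 (mod 21): gcd(8, 21) = 1; 15 - 4 = 11, which IS divisible by 1, so compatible.
    Write x = 4 + 8·t and substitute into x ≡ 15 (mod 21): 8·t ≡ 15 − 4 = 11 (mod 21).
    The inverse of 8 mod 21 is 8 (since 8·8 = 64 = 3·21 + 1), so t ≡ 8·11 = 88 ≡ 4 (mod 21).
    Then x = 4 + 8·4 = 36, valid modulo lcm(8, 21) = 168: x ≡ 36 (mod 168).
Verify: 36 mod 8 = 4, 36 mod 4 = 0, 36 mod 21 = 15.

x ≡ 36 (mod 168).


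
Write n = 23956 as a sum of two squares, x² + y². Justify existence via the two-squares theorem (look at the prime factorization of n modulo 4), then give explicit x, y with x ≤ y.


Step 1: Factor n = 23956 = 2^2 · 53 · 113.
Step 2: Check the mod-4 condition on each prime factor: 2 = 2 (special); 53 ≡ 1 (mod 4), exponent 1; 113 ≡ 1 (mod 4), exponent 1.
All primes ≡ 3 (mod 4) appear to even exponent (or don't appear), so by the two-squares theorem n IS expressible as a sum of two squares.
Step 3: Build a representation. Group n = k² · m with k = 2 and m = 53 · 113 = 5989 (a product of primes ≡ 1 (mod 4)); a representation of m scales to one of n via (k·x)² + (k·y)² = k²(x² + y²). Each prime p ≡ 1 (mod 4) is itself a sum of two squares; find a² by testing p − a² for a perfect square:
  53: 53 − 1² = 52, 53 − 2² = 49 = 7² ⇒ 53 = 2² + 7².
  113: 113 − 1² = 112, 113 − 2² = 109, 113 − 3² = 104, 113 − 4² = 97, 113 − 5² = 88, 113 − 6² = 77, 113 − 7² = 64 = 8² ⇒ 113 = 7² + 8².
  Combine using the Brahmagupta–Fibonacci identity (a² + b²)(c² + d²) = (ac − bd)² + (ad + bc)² = (ac + bd)² + (ad − bc)²:
  53 · 113 = 5989: from (2² + 7²)(7² + 8²), take (2·7 − 7·8, 2·8 + 7·7) = (14 − 56, 16 + 49) = (-42, 65); dropping signs (only squares matter) gives (42, 65); check 42² + 65² = 1764 + 4225 = 5989 ✓.
  Scale by k = 2: (2·42, 2·65) = (84, 130).
Step 4: Order so x ≤ y and verify: 84² + 130² = 7056 + 16900 = 23956 = n. ✓

n = 23956 = 84² + 130² (one valid representation with x ≤ y).


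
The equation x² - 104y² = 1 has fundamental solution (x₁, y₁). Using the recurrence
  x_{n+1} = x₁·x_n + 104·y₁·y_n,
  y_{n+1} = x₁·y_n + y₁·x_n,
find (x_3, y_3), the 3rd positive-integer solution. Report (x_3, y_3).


Step 1: Find the fundamental solution (x₁, y₁) of x² - 104y² = 1.
  Expand √104 as a continued fraction. a₀ = ⌊√104⌋ = 10; iterate m_{k+1} = d_k·a_k − m_k, d_{k+1} = (104 − m_{k+1}²)/d_k, a_{k+1} = ⌊(a₀ + m_{k+1})/d_{k+1}⌋ (starting m₀ = 0, d₀ = 1), with convergents p_k = a_k·p_{k-1} + p_{k-2}, q_k = a_k·q_{k-1} + q_{k-2} (p₋₁ = 1, q₋₁ = 0):
  k = 0: a₀ = 10; p₀/q₀ = 10/1; p₀² − 104·q₀² = 100 − 104 = -4.
  k = 1: m = 10, d = 4, a = ⌊(10 + 10)/4⌋ = 5; p/q = (5·10 + 1)/(5·1 + 0) = 51/5; p² − 104·q² = 2601 − 2600 = 1.
  The first convergent with p² − 104·q² = 1 gives the fundamental solution (x₁, y₁) = (51, 5).
Step 2: Apply the recurrence (x_{n+1}, y_{n+1}) = (x₁x_n + 104y₁y_n, x₁y_n + y₁x_n) repeatedly.
  From (x_1, y_1) = (51, 5): x_2 = 51·51 + 104·5·5 = 5201; y_2 = 51·5 + 5·51 = 510.
  From (x_2, y_2) = (5201, 510): x_3 = 51·5201 + 104·5·510 = 530451; y_3 = 51·510 + 5·5201 = 52015.
Step 3: Verify x_3² - 104·y_3² = 281378263401 - 281378263400 = 1 (should be 1). ✓

(x_1, y_1) = (51, 5); (x_3, y_3) = (530451, 52015).


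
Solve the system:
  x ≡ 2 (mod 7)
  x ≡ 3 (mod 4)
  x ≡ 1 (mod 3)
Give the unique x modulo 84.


Moduli 7, 4, 3 are pairwise coprime; by CRT there is a unique solution modulo M = 7 · 4 · 3 = 84.
Solve pairwise, accumulating the modulus:
  Start with x ≡ 2 (mod 7).
  Combine with x ≡ 3 (mod 4): since gcd(7, 4) = 1, we get a unique residue mod 28.
    Write x = 2 + 7·t and substitute into x ≡ 3 (mod 4): 7·t ≡ 3 − 2 = 1 (mod 4).
    Reduce coefficients mod 4: 3·t ≡ 1 (mod 4).
    The inverse of 3 mod 4 is 3 (since 3·3 = 9 = 2·4 + 1), so t ≡ 3·1 = 3 ≡ 3 (mod 4).
    Then x = 2 + 7·3 = 23, valid modulo lcm(7, 4) = 28: x ≡ 23 (mod 28).
  Combine with x ≡ 1 (mod 3): since gcd(28, 3) = 1, we get a unique residue mod 84.
    Write x = 23 + 28·t and substitute into x ≡ 1 (mod 3): 28·t ≡ 1 − 23 = -22 (mod 3).
    Reduce coefficients mod 3: 1·t ≡ 2 (mod 3).
    So t ≡ 2 (mod 3).
    Then x = 23 + 28·2 = 79, valid modulo lcm(28, 3) = 84: x ≡ 79 (mod 84).
Verify: 79 mod 7 = 2 ✓, 79 mod 4 = 3 ✓, 79 mod 3 = 1 ✓.

x ≡ 79 (mod 84).


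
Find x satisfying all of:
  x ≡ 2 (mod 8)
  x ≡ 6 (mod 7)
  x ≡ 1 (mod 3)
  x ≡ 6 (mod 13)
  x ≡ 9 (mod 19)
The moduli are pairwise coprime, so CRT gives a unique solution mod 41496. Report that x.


Product of moduli M = 8 · 7 · 3 · 13 · 19 = 41496.
Merge one congruence at a time:
  Start: x ≡ 2 (mod 8).
  Combine with x ≡ 6 (mod 7); new modulus lcm = 56.
    Write x = 2 + 8·t and substitute into x ≡ 6 (mod 7): 8·t ≡ 6 − 2 = 4 (mod 7).
    Reduce coefficients mod 7: 1·t ≡ 4 (mod 7).
    So t ≡ 4 (mod 7).
    Then x = 2 + 8·4 = 34, valid modulo lcm(8, 7) = 56: x ≡ 34 (mod 56).
  Combine with x ≡ 1 (mod 3); new modulus lcm = 168.
    Write x = 34 + 56·t and substitute into x ≡ 1 (mod 3): 56·t ≡ 1 − 34 = -33 (mod 3).
    Reduce coefficients mod 3: 2·t ≡ 0 (mod 3).
    The inverse of 2 mod 3 is 2 (since 2·2 = 4 = 1·3 + 1), so t ≡ 2·0 = 0 ≡ 0 (mod 3).
    Then x = 34 + 56·0 = 34, valid modulo lcm(56, 3) = 168: x ≡ 34 (mod 168).
  Combine with x ≡ 6 (mod 13); new modulus lcm = 2184.
    Write x = 34 + 168·t and substitute into x ≡ 6 (mod 13): 168·t ≡ 6 − 34 = -28 (mod 13).
    Reduce coefficients mod 13: 12·t ≡ 11 (mod 13).
    The inverse of 12 mod 13 is 12 (since 12·12 = 144 = 11·13 + 1), so t ≡ 12·11 = 132 ≡ 2 (mod 13).
    Then x = 34 + 168·2 = 370, valid modulo lcm(168, 13) = 2184: x ≡ 370 (mod 2184).
  Combine with x ≡ 9 (mod 19); new modulus lcm = 41496.
    Write x = 370 + 2184·t and substitute into x ≡ 9 (mod 19): 2184·t ≡ 9 − 370 = -361 (mod 19).
    Reduce coefficients mod 19: 18·t ≡ 0 (mod 19).
    The inverse of 18 mod 19 is 18 (since 18·18 = 324 = 17·19 + 1), so t ≡ 18·0 = 0 ≡ 0 (mod 19).
    Then x = 370 + 2184·0 = 370, valid modulo lcm(2184, 19) = 41496: x ≡ 370 (mod 41496).
Verify against each original: 370 mod 8 = 2, 370 mod 7 = 6, 370 mod 3 = 1, 370 mod 13 = 6, 370 mod 19 = 9.

x ≡ 370 (mod 41496).


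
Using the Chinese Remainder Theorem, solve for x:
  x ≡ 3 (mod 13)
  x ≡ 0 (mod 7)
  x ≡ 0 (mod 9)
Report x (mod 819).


Moduli 13, 7, 9 are pairwise coprime; by CRT there is a unique solution modulo M = 13 · 7 · 9 = 819.
Solve pairwise, accumulating the modulus:
  Start with x ≡ 3 (mod 13).
  Combine with x ≡ 0 (mod 7): since gcd(13, 7) = 1, we get a unique residue mod 91.
    Write x = 3 + 13·t and substitute into x ≡ 0 (mod 7): 13·t ≡ 0 − 3 = -3 (mod 7).
    Reduce coefficients mod 7: 6·t ≡ 4 (mod 7).
    The inverse of 6 mod 7 is 6 (since 6·6 = 36 = 5·7 + 1), so t ≡ 6·4 = 24 ≡ 3 (mod 7).
    Then x = 3 + 13·3 = 42, valid modulo lcm(13, 7) = 91: x ≡ 42 (mod 91).
  Combine with x ≡ 0 (mod 9): since gcd(91, 9) = 1, we get a unique residue mod 819.
    Write x = 42 + 91·t and substitute into x ≡ 0 (mod 9): 91·t ≡ 0 − 42 = -42 (mod 9).
    Reduce coefficients mod 9: 1·t ≡ 3 (mod 9).
    So t ≡ 3 (mod 9).
    Then x = 42 + 91·3 = 315, valid modulo lcm(91, 9) = 819: x ≡ 315 (mod 819).
Verify: 315 mod 13 = 3 ✓, 315 mod 7 = 0 ✓, 315 mod 9 = 0 ✓.

x ≡ 315 (mod 819).


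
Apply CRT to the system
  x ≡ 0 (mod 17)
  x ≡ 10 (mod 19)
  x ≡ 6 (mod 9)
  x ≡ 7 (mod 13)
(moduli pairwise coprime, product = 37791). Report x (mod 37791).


Product of moduli M = 17 · 19 · 9 · 13 = 37791.
Merge one congruence at a time:
  Start: x ≡ 0 (mod 17).
  Combine with x ≡ 10 (mod 19); new modulus lcm = 323.
    Write x = 0 + 17·t and substitute into x ≡ 10 (mod 19): 17·t ≡ 10 − 0 = 10 (mod 19).
    The inverse of 17 mod 19 is 9 (since 17·9 = 153 = 8·19 + 1), so t ≡ 9·10 = 90 ≡ 14 (mod 19).
    Then x = 0 + 17·14 = 238, valid modulo lcm(17, 19) = 323: x ≡ 238 (mod 323).
  Combine with x ≡ 6 (mod 9); new modulus lcm = 2907.
    Write x = 238 + 323·t and substitute into x ≡ 6 (mod 9): 323·t ≡ 6 − 238 = -232 (mod 9).
    Reduce coefficients mod 9: 8·t ≡ 2 (mod 9).
    The inverse of 8 mod 9 is 8 (since 8·8 = 64 = 7·9 + 1), so t ≡ 8·2 = 16 ≡ 7 (mod 9).
    Then x = 238 + 323·7 = 2499, valid modulo lcm(323, 9) = 2907: x ≡ 2499 (mod 2907).
  Combine with x ≡ 7 (mod 13); new modulus lcm = 37791.
    Write x = 2499 + 2907·t and substitute into x ≡ 7 (mod 13): 2907·t ≡ 7 − 2499 = -2492 (mod 13).
    Reduce coefficients mod 13: 8·t ≡ 4 (mod 13).
    The inverse of 8 mod 13 is 5 (since 8·5 = 40 = 3·13 + 1), so t ≡ 5·4 = 20 ≡ 7 (mod 13).
    Then x = 2499 + 2907·7 = 22848, valid modulo lcm(2907, 13) = 37791: x ≡ 22848 (mod 37791).
Verify against each original: 22848 mod 17 = 0, 22848 mod 19 = 10, 22848 mod 9 = 6, 22848 mod 13 = 7.

x ≡ 22848 (mod 37791).


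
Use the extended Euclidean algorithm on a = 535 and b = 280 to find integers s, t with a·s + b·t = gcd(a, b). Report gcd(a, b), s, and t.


Euclidean algorithm on (535, 280) — divide until remainder is 0:
  535 = 1 · 280 + 255
  280 = 1 · 255 + 25
  255 = 10 · 25 + 5
  25 = 5 · 5 + 0
gcd(535, 280) = 5.
Track Bezout coefficients alongside the remainders: start with r₀ = 535 = a·1 + b·0 (s = 1, t = 0) and r₁ = 280 = a·0 + b·1 (s = 0, t = 1); each new remainder r_{k+1} = r_{k-1} − q_k·r_k inherits s_{k+1} = s_{k-1} − q_k·s_k, t_{k+1} = t_{k-1} − q_k·t_k, so r_k = a·s_k + b·t_k at every step:
  q = 1: r = 255, s = 1 − 1·0 = 1, t = 0 − 1·1 = -1  (check: 535·1 + 280·(-1) = 255)
  q = 1: r = 25, s = 0 − 1·1 = -1, t = 1 − 1·(-1) = 2  (check: 535·(-1) + 280·2 = 25)
  q = 10: r = 5, s = 1 − 10·(-1) = 11, t = -1 − 10·2 = -21  (check: 535·11 + 280·(-21) = 5)
The row with r = 5 (the gcd) gives the Bezout coefficients s = 11, t = -21.
Result: 535 · (11) + 280 · (-21) = 5.

gcd(535, 280) = 5; s = 11, t = -21 (check: 535·11 + 280·(-21) = 5).


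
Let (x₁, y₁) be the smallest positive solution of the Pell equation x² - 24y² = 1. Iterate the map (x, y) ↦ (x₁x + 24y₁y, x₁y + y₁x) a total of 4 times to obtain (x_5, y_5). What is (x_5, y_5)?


Step 1: Find the fundamental solution (x₁, y₁) of x² - 24y² = 1.
  Expand √24 as a continued fraction. a₀ = ⌊√24⌋ = 4; iterate m_{k+1} = d_k·a_k − m_k, d_{k+1} = (24 − m_{k+1}²)/d_k, a_{k+1} = ⌊(a₀ + m_{k+1})/d_{k+1}⌋ (starting m₀ = 0, d₀ = 1), with convergents p_k = a_k·p_{k-1} + p_{k-2}, q_k = a_k·q_{k-1} + q_{k-2} (p₋₁ = 1, q₋₁ = 0):
  k = 0: a₀ = 4; p₀/q₀ = 4/1; p₀² − 24·q₀² = 16 − 24 = -8.
  k = 1: m = 4, d = 8, a = ⌊(4 + 4)/8⌋ = 1; p/q = (1·4 + 1)/(1·1 + 0) = 5/1; p² − 24·q² = 25 − 24 = 1.
  The first convergent with p² − 24·q² = 1 gives the fundamental solution (x₁, y₁) = (5, 1).
Step 2: Apply the recurrence (x_{n+1}, y_{n+1}) = (x₁x_n + 24y₁y_n, x₁y_n + y₁x_n) repeatedly.
  From (x_1, y_1) = (5, 1): x_2 = 5·5 + 24·1·1 = 49; y_2 = 5·1 + 1·5 = 10.
  From (x_2, y_2) = (49, 10): x_3 = 5·49 + 24·1·10 = 485; y_3 = 5·10 + 1·49 = 99.
  From (x_3, y_3) = (485, 99): x_4 = 5·485 + 24·1·99 = 4801; y_4 = 5·99 + 1·485 = 980.
  From (x_4, y_4) = (4801, 980): x_5 = 5·4801 + 24·1·980 = 47525; y_5 = 5·980 + 1·4801 = 9701.
Step 3: Verify x_5² - 24·y_5² = 2258625625 - 2258625624 = 1 (should be 1). ✓

(x_1, y_1) = (5, 1); (x_5, y_5) = (47525, 9701).


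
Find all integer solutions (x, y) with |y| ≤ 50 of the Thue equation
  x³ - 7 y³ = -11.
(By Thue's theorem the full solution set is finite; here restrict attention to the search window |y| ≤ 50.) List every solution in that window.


The equation is x³ - 7y³ = -11. For fixed y, x³ = 7·y³ − 11, so a solution requires the RHS to be a perfect cube.
Strategy: iterate y from -50 to 50, compute RHS = 7·y³ − 11, and check whether it is a (positive or negative) perfect cube.
Check small values of y:
  y = 0: RHS = -11 is not a perfect cube.
  y = 1: RHS = -4 is not a perfect cube.
  y = -1: RHS = -18 is not a perfect cube.
  y = 2: RHS = 45 is not a perfect cube.
  y = -2: RHS = -67 is not a perfect cube.
  y = 3: RHS = 178 is not a perfect cube.
  y = -3: RHS = -200 is not a perfect cube.
Continuing the search up to |y| = 50 finds no solutions either.
No (x, y) in the scanned range satisfies the equation.

No integer solutions with |y| ≤ 50.


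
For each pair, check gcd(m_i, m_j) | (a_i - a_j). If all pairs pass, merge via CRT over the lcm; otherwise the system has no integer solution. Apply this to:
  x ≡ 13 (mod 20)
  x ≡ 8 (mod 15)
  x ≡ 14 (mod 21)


Moduli 20, 15, 21 are not pairwise coprime, so CRT works modulo lcm(m_i) when all pairwise compatibility conditions hold.
Pairwise compatibility: gcd(m_i, m_j) must divide a_i - a_j for every pair.
Merge one congruence at a time:
  Start: x ≡ 13 (mod 20).
  Combine with x ≡ 8 (mod 15): gcd(20, 15) = 5; 8 - 13 = -5, which IS divisible by 5, so compatible.
    Write x = 13 + 20·t and substitute into x ≡ 8 (mod 15): 20·t ≡ 8 − 13 = -5 (mod 15).
    Divide the congruence (and modulus) by g = 5: 4·t ≡ -1 (mod 3).
    Reduce coefficients mod 3: 1·t ≡ 2 (mod 3).
    So t ≡ 2 (mod 3).
    Then x = 13 + 20·2 = 53, valid modulo lcm(20, 15) = 60: x ≡ 53 (mod 60).
  Combine with x ≡ 14 (mod 21): gcd(60, 21) = 3; 14 - 53 = -39, which IS divisible by 3, so compatible.
    Write x = 53 + 60·t and substitute into x ≡ 14 (mod 21): 60·t ≡ 14 − 53 = -39 (mod 21).
    Divide the congruence (and modulus) by g = 3: 20·t ≡ -13 (mod 7).
    Reduce coefficients mod 7: 6·t ≡ 1 (mod 7).
    The inverse of 6 mod 7 is 6 (since 6·6 = 36 = 5·7 + 1), so t ≡ 6·1 = 6 ≡ 6 (mod 7).
    Then x = 53 + 60·6 = 413, valid modulo lcm(60, 21) = 420: x ≡ 413 (mod 420).
Verify: 413 mod 20 = 13, 413 mod 15 = 8, 413 mod 21 = 14.

x ≡ 413 (mod 420).


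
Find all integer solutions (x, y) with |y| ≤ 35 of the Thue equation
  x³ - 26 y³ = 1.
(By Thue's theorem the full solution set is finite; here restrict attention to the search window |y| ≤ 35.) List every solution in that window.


The equation is x³ - 26y³ = 1. For fixed y, x³ = 26·y³ + 1, so a solution requires the RHS to be a perfect cube.
Strategy: iterate y from -35 to 35, compute RHS = 26·y³ + 1, and check whether it is a (positive or negative) perfect cube.
Check small values of y:
  y = 0: RHS = 1 = (1)³ ⇒ x = 1 works.
  y = 1: RHS = 27 = (3)³ ⇒ x = 3 works.
  y = -1: RHS = -25 is not a perfect cube.
  y = 2: RHS = 209 is not a perfect cube.
  y = -2: RHS = -207 is not a perfect cube.
  y = 3: RHS = 703 is not a perfect cube.
  y = -3: RHS = -701 is not a perfect cube.
Continuing the search up to |y| = 35 finds no further solutions beyond those listed.
Collected solutions: (1, 0), (3, 1).

Solutions (with |y| ≤ 35): (1, 0), (3, 1).


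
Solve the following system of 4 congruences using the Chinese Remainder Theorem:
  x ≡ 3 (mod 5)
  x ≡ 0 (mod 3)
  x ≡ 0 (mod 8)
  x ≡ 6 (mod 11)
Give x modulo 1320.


Product of moduli M = 5 · 3 · 8 · 11 = 1320.
Merge one congruence at a time:
  Start: x ≡ 3 (mod 5).
  Combine with x ≡ 0 (mod 3); new modulus lcm = 15.
    Write x = 3 + 5·t and substitute into x ≡ 0 (mod 3): 5·t ≡ 0 − 3 = -3 (mod 3).
    Reduce coefficients mod 3: 2·t ≡ 0 (mod 3).
    The inverse of 2 mod 3 is 2 (since 2·2 = 4 = 1·3 + 1), so t ≡ 2·0 = 0 ≡ 0 (mod 3).
    Then x = 3 + 5·0 = 3, valid modulo lcm(5, 3) = 15: x ≡ 3 (mod 15).
  Combine with x ≡ 0 (mod 8); new modulus lcm = 120.
    Write x = 3 + 15·t and substitute into x ≡ 0 (mod 8): 15·t ≡ 0 − 3 = -3 (mod 8).
    Reduce coefficients mod 8: 7·t ≡ 5 (mod 8).
    The inverse of 7 mod 8 is 7 (since 7·7 = 49 = 6·8 + 1), so t ≡ 7·5 = 35 ≡ 3 (mod 8).
    Then x = 3 + 15·3 = 48, valid modulo lcm(15, 8) = 120: x ≡ 48 (mod 120).
  Combine with x ≡ 6 (mod 11); new modulus lcm = 1320.
    Write x = 48 + 120·t and substitute into x ≡ 6 (mod 11): 120·t ≡ 6 − 48 = -42 (mod 11).
    Reduce coefficients mod 11: 10·t ≡ 2 (mod 11).
    The inverse of 10 mod 11 is 10 (since 10·10 = 100 = 9·11 + 1), so t ≡ 10·2 = 20 ≡ 9 (mod 11).
    Then x = 48 + 120·9 = 1128, valid modulo lcm(120, 11) = 1320: x ≡ 1128 (mod 1320).
Verify against each original: 1128 mod 5 = 3, 1128 mod 3 = 0, 1128 mod 8 = 0, 1128 mod 11 = 6.

x ≡ 1128 (mod 1320).


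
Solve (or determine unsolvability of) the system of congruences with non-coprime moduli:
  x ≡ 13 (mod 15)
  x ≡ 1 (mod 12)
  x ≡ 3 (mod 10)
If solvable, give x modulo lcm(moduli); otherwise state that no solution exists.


Moduli 15, 12, 10 are not pairwise coprime, so CRT works modulo lcm(m_i) when all pairwise compatibility conditions hold.
Pairwise compatibility: gcd(m_i, m_j) must divide a_i - a_j for every pair.
Merge one congruence at a time:
  Start: x ≡ 13 (mod 15).
  Combine with x ≡ 1 (mod 12): gcd(15, 12) = 3; 1 - 13 = -12, which IS divisible by 3, so compatible.
    Write x = 13 + 15·t and substitute into x ≡ 1 (mod 12): 15·t ≡ 1 − 13 = -12 (mod 12).
    Divide the congruence (and modulus) by g = 3: 5·t ≡ -4 (mod 4).
    Reduce coefficients mod 4: 1·t ≡ 0 (mod 4).
    So t ≡ 0 (mod 4).
    Then x = 13 + 15·0 = 13, valid modulo lcm(15, 12) = 60: x ≡ 13 (mod 60).
  Combine with x ≡ 3 (mod 10): gcd(60, 10) = 10; 3 - 13 = -10, which IS divisible by 10, so compatible.
    Write x = 13 + 60·t and substitute into x ≡ 3 (mod 10): 60·t ≡ 3 − 13 = -10 (mod 10).
    Divide the congruence (and modulus) by g = 10: 6·t ≡ -1 (mod 1).
    Modulo 1 every t works; take t = 0.
    Then x = 13 + 60·0 = 13, valid modulo lcm(60, 10) = 60: x ≡ 13 (mod 60).
Verify: 13 mod 15 = 13, 13 mod 12 = 1, 13 mod 10 = 3.

x ≡ 13 (mod 60).


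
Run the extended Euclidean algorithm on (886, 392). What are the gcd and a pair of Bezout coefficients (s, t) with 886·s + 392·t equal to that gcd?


Euclidean algorithm on (886, 392) — divide until remainder is 0:
  886 = 2 · 392 + 102
  392 = 3 · 102 + 86
  102 = 1 · 86 + 16
  86 = 5 · 16 + 6
  16 = 2 · 6 + 4
  6 = 1 · 4 + 2
  4 = 2 · 2 + 0
gcd(886, 392) = 2.
Track Bezout coefficients alongside the remainders: start with r₀ = 886 = a·1 + b·0 (s = 1, t = 0) and r₁ = 392 = a·0 + b·1 (s = 0, t = 1); each new remainder r_{k+1} = r_{k-1} − q_k·r_k inherits s_{k+1} = s_{k-1} − q_k·s_k, t_{k+1} = t_{k-1} − q_k·t_k, so r_k = a·s_k + b·t_k at every step:
  q = 2: r = 102, s = 1 − 2·0 = 1, t = 0 − 2·1 = -2  (check: 886·1 + 392·(-2) = 102)
  q = 3: r = 86, s = 0 − 3·1 = -3, t = 1 − 3·(-2) = 7  (check: 886·(-3) + 392·7 = 86)
  q = 1: r = 16, s = 1 − 1·(-3) = 4, t = -2 − 1·7 = -9  (check: 886·4 + 392·(-9) = 16)
  q = 5: r = 6, s = -3 − 5·4 = -23, t = 7 − 5·(-9) = 52  (check: 886·(-23) + 392·52 = 6)
  q = 2: r = 4, s = 4 − 2·(-23) = 50, t = -9 − 2·52 = -113  (check: 886·50 + 392·(-113) = 4)
  q = 1: r = 2, s = -23 − 1·50 = -73, t = 52 − 1·(-113) = 165  (check: 886·(-73) + 392·165 = 2)
The row with r = 2 (the gcd) gives the Bezout coefficients s = -73, t = 165.
Result: 886 · (-73) + 392 · (165) = 2.

gcd(886, 392) = 2; s = -73, t = 165 (check: 886·(-73) + 392·165 = 2).


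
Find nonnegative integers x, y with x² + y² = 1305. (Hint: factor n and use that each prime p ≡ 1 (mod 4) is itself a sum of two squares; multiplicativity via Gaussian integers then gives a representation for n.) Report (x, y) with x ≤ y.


Step 1: Factor n = 1305 = 3^2 · 5 · 29.
Step 2: Check the mod-4 condition on each prime factor: 3 ≡ 3 (mod 4), exponent 2 (must be even); 5 ≡ 1 (mod 4), exponent 1; 29 ≡ 1 (mod 4), exponent 1.
All primes ≡ 3 (mod 4) appear to even exponent (or don't appear), so by the two-squares theorem n IS expressible as a sum of two squares.
Step 3: Build a representation. Group n = k² · m with k = 3 and m = 5 · 29 = 145 (a product of primes ≡ 1 (mod 4)); a representation of m scales to one of n via (k·x)² + (k·y)² = k²(x² + y²). Each prime p ≡ 1 (mod 4) is itself a sum of two squares; find a² by testing p − a² for a perfect square:
  5: 5 − 1² = 4 = 2² ⇒ 5 = 1² + 2².
  29: 29 − 1² = 28, 29 − 2² = 25 = 5² ⇒ 29 = 2² + 5².
  Combine using the Brahmagupta–Fibonacci identity (a² + b²)(c² + d²) = (ac − bd)² + (ad + bc)² = (ac + bd)² + (ad − bc)²:
  5 · 29 = 145: from (1² + 2²)(2² + 5²), take (1·2 − 2·5, 1·5 + 2·2) = (2 − 10, 5 + 4) = (-8, 9); dropping signs (only squares matter) gives (8, 9); check 8² + 9² = 64 + 81 = 145 ✓.
  Scale by k = 3: (3·8, 3·9) = (24, 27).
Step 4: Order so x ≤ y and verify: 24² + 27² = 576 + 729 = 1305 = n. ✓

n = 1305 = 24² + 27² (one valid representation with x ≤ y).


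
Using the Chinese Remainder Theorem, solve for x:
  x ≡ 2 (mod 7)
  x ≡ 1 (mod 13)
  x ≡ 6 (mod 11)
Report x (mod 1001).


Moduli 7, 13, 11 are pairwise coprime; by CRT there is a unique solution modulo M = 7 · 13 · 11 = 1001.
Solve pairwise, accumulating the modulus:
  Start with x ≡ 2 (mod 7).
  Combine with x ≡ 1 (mod 13): since gcd(7, 13) = 1, we get a unique residue mod 91.
    Write x = 2 + 7·t and substitute into x ≡ 1 (mod 13): 7·t ≡ 1 − 2 = -1 (mod 13).
    Reduce coefficients mod 13: 7·t ≡ 12 (mod 13).
    The inverse of 7 mod 13 is 2 (since 7·2 = 14 = 1·13 + 1), so t ≡ 2·12 = 24 ≡ 11 (mod 13).
    Then x = 2 + 7·11 = 79, valid modulo lcm(7, 13) = 91: x ≡ 79 (mod 91).
  Combine with x ≡ 6 (mod 11): since gcd(91, 11) = 1, we get a unique residue mod 1001.
    Write x = 79 + 91·t and substitute into x ≡ 6 (mod 11): 91·t ≡ 6 − 79 = -73 (mod 11).
    Reduce coefficients mod 11: 3·t ≡ 4 (mod 11).
    The inverse of 3 mod 11 is 4 (since 3·4 = 12 = 1·11 + 1), so t ≡ 4·4 = 16 ≡ 5 (mod 11).
    Then x = 79 + 91·5 = 534, valid modulo lcm(91, 11) = 1001: x ≡ 534 (mod 1001).
Verify: 534 mod 7 = 2 ✓, 534 mod 13 = 1 ✓, 534 mod 11 = 6 ✓.

x ≡ 534 (mod 1001).
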